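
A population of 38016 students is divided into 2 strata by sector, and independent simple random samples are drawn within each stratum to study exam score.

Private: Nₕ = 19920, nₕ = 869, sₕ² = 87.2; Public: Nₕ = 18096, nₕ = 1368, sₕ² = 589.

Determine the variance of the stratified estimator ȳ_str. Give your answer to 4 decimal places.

Var(ȳ_str) = Σₕ Wₕ²(1 − fₕ)sₕ²/nₕ with Wₕ = Nₕ/N, N = 38016.
Private: Wₕ = 0.52398990; term = 0.52398990²·(1 − 0.04362450)·87.2/869 = 0.026349415.
Public: Wₕ = 0.47601010; term = 0.47601010²·(1 − 0.07559682)·589/1368 = 0.090182645.
Sum = 0.11653206.

0.1165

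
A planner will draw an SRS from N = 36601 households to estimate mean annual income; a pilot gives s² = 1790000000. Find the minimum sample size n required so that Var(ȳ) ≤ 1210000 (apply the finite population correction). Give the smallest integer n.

1422

Without fpc, n₀ = s²/D = 1790000000/1210000 = 1479.3388.
With fpc, (1 − n/N)·s²/n ≤ D requires n ≥ n₀/(1 + n₀/N) = 1479.3388/(1 + 1479.3388/36601) = 1421.8697.
Rounding up, n = 1422.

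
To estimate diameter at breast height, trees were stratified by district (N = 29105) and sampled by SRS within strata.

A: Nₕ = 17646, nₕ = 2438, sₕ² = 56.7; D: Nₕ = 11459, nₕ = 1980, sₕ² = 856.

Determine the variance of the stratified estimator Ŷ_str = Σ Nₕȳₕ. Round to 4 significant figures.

5.320 × 10^7

Var(Ŷ_str) = Σₕ Nₕ²(1 − fₕ)sₕ²/nₕ.
A: 17646²·(1 − 2438/17646)·56.7/2438 = 6.2411948 × 10^6.
D: 11459²·(1 − 1980/11459)·856/1980 = 4.6958889 × 10^7.
Sum = 5.3200084 × 10^7.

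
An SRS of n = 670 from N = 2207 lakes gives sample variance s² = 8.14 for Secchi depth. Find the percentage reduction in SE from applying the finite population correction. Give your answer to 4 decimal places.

f = n/N = 670/2207 = 0.30357952.
SE_no-fpc = √(s²/n) = 0.11022365; SE_fpc = √((1−f)s²/n) = 0.091983635.
Ratio = √(1−f) = 0.83451811. Reduction = 100·(1 − 0.83451811) = 16.5482%.

16.5482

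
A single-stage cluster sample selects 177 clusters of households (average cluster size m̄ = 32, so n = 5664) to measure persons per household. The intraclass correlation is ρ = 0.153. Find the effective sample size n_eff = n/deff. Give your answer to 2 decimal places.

986.24

deff = 1 + (32 − 1)·0.153 = 1 + 4.743 = 5.743.
n_eff = 5664 / 5.743 = 986.24.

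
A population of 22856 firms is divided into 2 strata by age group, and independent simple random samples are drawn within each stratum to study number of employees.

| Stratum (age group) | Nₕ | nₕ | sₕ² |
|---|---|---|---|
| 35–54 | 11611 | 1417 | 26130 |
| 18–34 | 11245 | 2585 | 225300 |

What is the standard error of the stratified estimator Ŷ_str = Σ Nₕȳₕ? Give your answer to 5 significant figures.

103300

Var(Ŷ_str) = Σₕ Nₕ²(1 − fₕ)sₕ²/nₕ.
35–54: 11611²·(1 − 1417/11611)·26130/1417 = 2.1826486 × 10^9.
18–34: 11245²·(1 − 2585/11245)·225300/2585 = 8.487465 × 10^9.
Sum = 1.0670114 × 10^10.
SE = √(1.0670114 × 10^10) = 103300.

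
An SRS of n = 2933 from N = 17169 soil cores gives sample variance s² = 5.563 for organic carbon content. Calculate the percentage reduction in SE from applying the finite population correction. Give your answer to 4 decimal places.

f = n/N = 2933/17169 = 0.17083115.
SE_no-fpc = √(s²/n) = 0.043551037; SE_fpc = √((1−f)s²/n) = 0.039657012.
Ratio = √(1−f) = 0.91058709. Reduction = 100·(1 − 0.91058709) = 8.9413%.

8.9413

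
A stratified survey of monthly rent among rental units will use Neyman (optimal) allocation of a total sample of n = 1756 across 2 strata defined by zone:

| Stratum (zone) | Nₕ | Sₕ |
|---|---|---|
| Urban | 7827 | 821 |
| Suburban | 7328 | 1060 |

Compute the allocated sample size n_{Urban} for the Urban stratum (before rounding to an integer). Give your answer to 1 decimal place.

795.0

Neyman allocation: nₕ = n·NₕSₕ / Σⱼ NⱼSⱼ.
Σ NⱼSⱼ = 7827·821 + 7328·1060 = 1.4193647 × 10^7.
n_{Urban} = 1756·7827·821 / (1.4193647 × 10^7) = 795.0.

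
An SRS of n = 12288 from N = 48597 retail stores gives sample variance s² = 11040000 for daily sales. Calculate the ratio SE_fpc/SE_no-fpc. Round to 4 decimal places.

f = n/N = 12288/48597 = 0.25285511.
SE_no-fpc = √(s²/n) = 29.973947; SE_fpc = √((1−f)s²/n) = 25.908743.
Ratio = √(1−f) = 0.86437543.

0.8644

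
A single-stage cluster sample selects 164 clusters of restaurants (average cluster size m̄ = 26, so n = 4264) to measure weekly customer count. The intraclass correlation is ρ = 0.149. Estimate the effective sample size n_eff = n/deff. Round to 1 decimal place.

deff = 1 + (26 − 1)·0.149 = 1 + 3.725 = 4.725.
n_eff = 4264 / 4.725 = 902.4.

902.4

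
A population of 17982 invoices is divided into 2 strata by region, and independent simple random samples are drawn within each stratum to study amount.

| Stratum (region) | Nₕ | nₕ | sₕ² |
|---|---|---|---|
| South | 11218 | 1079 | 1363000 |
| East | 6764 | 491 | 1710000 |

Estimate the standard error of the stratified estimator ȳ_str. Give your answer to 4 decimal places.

Var(ȳ_str) = Σₕ Wₕ²(1 − fₕ)sₕ²/nₕ with Wₕ = Nₕ/N, N = 17982.
South: Wₕ = 0.62384607; term = 0.62384607²·(1 − 0.09618470)·1363000/1079 = 444.33342.
East: Wₕ = 0.37615393; term = 0.37615393²·(1 − 0.07259018)·1710000/491 = 457.00139.
Sum = 901.33481.
SE = √(901.33481) = 30.0222.

30.0222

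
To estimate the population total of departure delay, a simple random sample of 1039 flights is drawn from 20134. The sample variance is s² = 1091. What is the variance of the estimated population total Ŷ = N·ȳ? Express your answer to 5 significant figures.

4.0370 × 10^8

Var(Ŷ) = N²·Var(ȳ) = N²·(1 − n/N)·s²/n.
f = 1039/20134 = 0.05160425; Var(ȳ) = 0.94839575·1091/1039 = 0.99586118.
Var(Ŷ) = 20134² · 0.99586118 = 4.0370017 × 10^8.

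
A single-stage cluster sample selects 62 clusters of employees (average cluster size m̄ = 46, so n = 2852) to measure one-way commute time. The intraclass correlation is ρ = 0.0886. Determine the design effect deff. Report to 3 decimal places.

4.987

deff = 1 + (46 − 1)·0.0886 = 1 + 3.987 = 4.987.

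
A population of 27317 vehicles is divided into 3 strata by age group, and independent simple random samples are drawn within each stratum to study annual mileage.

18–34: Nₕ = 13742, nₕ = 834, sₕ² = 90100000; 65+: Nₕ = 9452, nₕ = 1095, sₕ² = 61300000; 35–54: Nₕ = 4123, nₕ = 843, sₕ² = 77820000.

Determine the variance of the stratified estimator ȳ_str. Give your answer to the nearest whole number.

33279

Var(ȳ_str) = Σₕ Wₕ²(1 − fₕ)sₕ²/nₕ with Wₕ = Nₕ/N, N = 27317.
18–34: Wₕ = 0.50305670; term = 0.50305670²·(1 − 0.06068986)·90100000/834 = 25680.391.
65+: Wₕ = 0.34601164; term = 0.34601164²·(1 − 0.11584850)·61300000/1095 = 5925.902.
35–54: Wₕ = 0.15093165; term = 0.15093165²·(1 − 0.20446277)·77820000/843 = 1672.9572.
Sum = 33279.25.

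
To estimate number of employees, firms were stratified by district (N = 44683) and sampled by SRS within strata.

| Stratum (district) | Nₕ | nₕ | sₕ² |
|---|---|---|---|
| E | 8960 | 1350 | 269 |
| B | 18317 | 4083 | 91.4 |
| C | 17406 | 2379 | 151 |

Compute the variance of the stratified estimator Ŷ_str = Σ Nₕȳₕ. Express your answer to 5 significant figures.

3.6025 × 10^7

Var(Ŷ_str) = Σₕ Nₕ²(1 − fₕ)sₕ²/nₕ.
E: 8960²·(1 − 1350/8960)·269/1350 = 1.3586612 × 10^7.
B: 18317²·(1 − 4083/18317)·91.4/4083 = 5.8364413 × 10^6.
C: 17406²·(1 − 2379/17406)·151/2379 = 1.6601746 × 10^7.
Sum = 3.6024799 × 10^7.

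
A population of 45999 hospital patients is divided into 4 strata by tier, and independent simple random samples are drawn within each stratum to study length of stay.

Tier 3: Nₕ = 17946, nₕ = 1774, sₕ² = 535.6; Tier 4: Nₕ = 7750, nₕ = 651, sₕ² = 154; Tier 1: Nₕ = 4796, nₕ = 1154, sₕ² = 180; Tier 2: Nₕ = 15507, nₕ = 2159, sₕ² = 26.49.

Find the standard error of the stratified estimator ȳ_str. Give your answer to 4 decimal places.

Var(ȳ_str) = Σₕ Wₕ²(1 − fₕ)sₕ²/nₕ with Wₕ = Nₕ/N, N = 45999.
Tier 3: Wₕ = 0.39013892; term = 0.39013892²·(1 − 0.09885211)·535.6/1774 = 0.041411558.
Tier 4: Wₕ = 0.16848192; term = 0.16848192²·(1 − 0.08400000)·154/651 = 0.0061509448.
Tier 1: Wₕ = 0.10426314; term = 0.10426314²·(1 − 0.24061718)·180/1154 = 0.0012876239.
Tier 2: Wₕ = 0.33711602; term = 0.33711602²·(1 − 0.13922745)·26.49/2159 = 0.0012002633.
Sum = 0.05005039.
SE = √(0.05005039) = 0.2237.

0.2237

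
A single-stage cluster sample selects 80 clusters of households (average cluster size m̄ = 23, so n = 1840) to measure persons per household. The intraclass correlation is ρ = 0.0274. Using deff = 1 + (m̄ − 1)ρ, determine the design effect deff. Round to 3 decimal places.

1.603

deff = 1 + (23 − 1)·0.0274 = 1 + 0.6028 = 1.6028.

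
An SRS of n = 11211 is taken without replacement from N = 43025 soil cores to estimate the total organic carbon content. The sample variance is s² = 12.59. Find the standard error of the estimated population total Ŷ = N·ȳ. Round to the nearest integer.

Var(Ŷ) = N²·Var(ȳ) = N²·(1 − n/N)·s²/n.
f = 11211/43025 = 0.26056944; Var(ȳ) = 0.73943056·12.59/11211 = 8.3038362 × 10^-4.
Var(Ŷ) = 43025² · (8.3038362 × 10^-4) = 1.5371652 × 10^6.
SE(Ŷ) = √(1.5371652 × 10^6) = 1240.

1240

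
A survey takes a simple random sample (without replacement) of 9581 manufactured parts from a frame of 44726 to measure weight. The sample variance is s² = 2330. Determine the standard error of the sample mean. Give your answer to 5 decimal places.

0.43714

Under SRS without replacement, Var(ȳ) = (1 − f)·s²/n with f = n/N = 9581/44726 = 0.21421545.
Var(ȳ) = (1 − 0.21421545)·2330/9581 = 0.78578455·0.24318965 = 0.19109467.
SE(ȳ) = √(0.19109467) = 0.43714.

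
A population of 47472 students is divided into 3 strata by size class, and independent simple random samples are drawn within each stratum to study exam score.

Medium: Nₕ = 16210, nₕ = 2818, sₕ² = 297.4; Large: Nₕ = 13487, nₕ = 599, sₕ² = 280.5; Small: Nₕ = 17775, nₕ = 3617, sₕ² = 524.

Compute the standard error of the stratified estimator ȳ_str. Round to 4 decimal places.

Var(ȳ_str) = Σₕ Wₕ²(1 − fₕ)sₕ²/nₕ with Wₕ = Nₕ/N, N = 47472.
Medium: Wₕ = 0.34146444; term = 0.34146444²·(1 − 0.17384331)·297.4/2818 = 0.010166076.
Large: Wₕ = 0.28410431; term = 0.28410431²·(1 − 0.04441314)·280.5/599 = 0.03611868.
Small: Wₕ = 0.37443124; term = 0.37443124²·(1 − 0.20348805)·524/3617 = 0.016177792.
Sum = 0.062462548.
SE = √(0.062462548) = 0.2499.

0.2499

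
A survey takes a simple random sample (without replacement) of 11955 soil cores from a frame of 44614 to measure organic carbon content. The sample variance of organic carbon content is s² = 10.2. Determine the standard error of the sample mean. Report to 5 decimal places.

0.02499

Under SRS without replacement, Var(ȳ) = (1 − f)·s²/n with f = n/N = 11955/44614 = 0.26796521.
Var(ȳ) = (1 − 0.26796521)·10.2/11955 = 0.73203479·8.531995 × 10^-4 = 6.2457171 × 10^-4.
SE(ȳ) = √(6.2457171 × 10^-4) = 0.02499.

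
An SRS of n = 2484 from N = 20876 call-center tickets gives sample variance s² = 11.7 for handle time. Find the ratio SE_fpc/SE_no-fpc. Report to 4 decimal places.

0.9386

f = n/N = 2484/20876 = 0.11898831.
SE_no-fpc = √(s²/n) = 0.068630496; SE_fpc = √((1−f)s²/n) = 0.064418109.
Ratio = √(1−f) = 0.93862223.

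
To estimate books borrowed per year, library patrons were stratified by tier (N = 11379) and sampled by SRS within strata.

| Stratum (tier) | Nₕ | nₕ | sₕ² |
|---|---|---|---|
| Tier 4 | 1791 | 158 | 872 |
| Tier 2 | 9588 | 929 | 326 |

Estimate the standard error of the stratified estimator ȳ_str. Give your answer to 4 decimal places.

0.5913

Var(ȳ_str) = Σₕ Wₕ²(1 − fₕ)sₕ²/nₕ with Wₕ = Nₕ/N, N = 11379.
Tier 4: Wₕ = 0.15739520; term = 0.15739520²·(1 − 0.08821887)·872/158 = 0.12466168.
Tier 2: Wₕ = 0.84260480; term = 0.84260480²·(1 − 0.09689195)·326/929 = 0.22500359.
Sum = 0.34966527.
SE = √(0.34966527) = 0.5913.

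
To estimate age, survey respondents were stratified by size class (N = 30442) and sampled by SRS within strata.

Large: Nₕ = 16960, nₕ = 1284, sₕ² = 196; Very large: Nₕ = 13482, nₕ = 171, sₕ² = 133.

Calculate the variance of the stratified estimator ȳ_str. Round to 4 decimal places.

Var(ȳ_str) = Σₕ Wₕ²(1 − fₕ)sₕ²/nₕ with Wₕ = Nₕ/N, N = 30442.
Large: Wₕ = 0.55712502; term = 0.55712502²·(1 − 0.07570755)·196/1284 = 0.04379311.
Very large: Wₕ = 0.44287498; term = 0.44287498²·(1 − 0.01268358)·133/171 = 0.15061706.
Sum = 0.19441017.

0.1944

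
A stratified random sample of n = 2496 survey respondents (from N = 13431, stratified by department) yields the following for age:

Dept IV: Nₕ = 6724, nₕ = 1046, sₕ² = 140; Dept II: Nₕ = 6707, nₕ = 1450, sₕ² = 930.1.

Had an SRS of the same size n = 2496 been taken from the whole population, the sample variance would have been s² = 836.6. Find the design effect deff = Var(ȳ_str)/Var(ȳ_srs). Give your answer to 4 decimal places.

Var(ȳ_str) = Σ Wₕ²(1−fₕ)sₕ²/nₕ with Wₕ = Nₕ/13431:
  Dept IV: (6724/13431)²·(1−1046/6724)·140/1046 = 0.028327141
  Dept II: (6707/13431)²·(1−1450/6707)·930.1/1450 = 0.12537508
  → Var(ȳ_str) = 0.15370222.
Var(ȳ_srs) = (1 − 2496/13431)·836.6/2496 = 0.27288755.
deff = 0.15370222 / 0.27288755 = 0.5632.

0.5632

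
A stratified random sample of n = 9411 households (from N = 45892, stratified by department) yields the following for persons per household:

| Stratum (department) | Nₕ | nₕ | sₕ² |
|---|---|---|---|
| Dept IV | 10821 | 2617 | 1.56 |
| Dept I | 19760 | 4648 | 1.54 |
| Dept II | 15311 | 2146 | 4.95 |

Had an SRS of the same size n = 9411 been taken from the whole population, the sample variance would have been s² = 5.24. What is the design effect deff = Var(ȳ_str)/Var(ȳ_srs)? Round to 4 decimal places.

Var(ȳ_str) = Σ Wₕ²(1−fₕ)sₕ²/nₕ with Wₕ = Nₕ/45892:
  Dept IV: (10821/45892)²·(1−2617/10821)·1.56/2617 = 2.512696 × 10^-5
  Dept I: (19760/45892)²·(1−4648/19760)·1.54/4648 = 4.6977458 × 10^-5
  Dept II: (15311/45892)²·(1−2146/15311)·4.95/2146 = 2.2076282 × 10^-4
  → Var(ȳ_str) = 2.9286724 × 10^-4.
Var(ȳ_srs) = (1 − 9411/45892)·5.24/9411 = 4.4261412 × 10^-4.
deff = (2.9286724 × 10^-4) / (4.4261412 × 10^-4) = 0.6617.

0.6617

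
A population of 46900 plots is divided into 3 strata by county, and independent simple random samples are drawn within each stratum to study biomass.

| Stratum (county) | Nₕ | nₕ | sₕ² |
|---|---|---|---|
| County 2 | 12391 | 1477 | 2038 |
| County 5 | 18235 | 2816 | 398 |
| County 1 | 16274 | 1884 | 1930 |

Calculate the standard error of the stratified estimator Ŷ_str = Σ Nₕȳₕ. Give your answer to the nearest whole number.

Var(Ŷ_str) = Σₕ Nₕ²(1 − fₕ)sₕ²/nₕ.
County 2: 12391²·(1 − 1477/12391)·2038/1477 = 1.8660101 × 10^8.
County 5: 18235²·(1 − 2816/18235)·398/2816 = 3.9738585 × 10^7.
County 1: 16274²·(1 − 1884/16274)·1930/1884 = 2.399007 × 10^8.
Sum = 4.662403 × 10^8.
SE = √(4.662403 × 10^8) = 21593.

21593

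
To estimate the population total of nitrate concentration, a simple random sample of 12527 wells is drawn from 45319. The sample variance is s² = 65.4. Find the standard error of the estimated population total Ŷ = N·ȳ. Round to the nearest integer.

Var(Ŷ) = N²·Var(ȳ) = N²·(1 − n/N)·s²/n.
f = 12527/45319 = 0.27641828; Var(ȳ) = 0.72358172·65.4/12527 = 0.0037776199.
Var(Ŷ) = 45319² · 0.0037776199 = 7.7585202 × 10^6.
SE(Ŷ) = √(7.7585202 × 10^6) = 2785.

2785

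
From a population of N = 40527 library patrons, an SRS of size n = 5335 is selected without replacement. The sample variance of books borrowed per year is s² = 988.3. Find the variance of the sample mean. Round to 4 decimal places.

Under SRS without replacement, Var(ȳ) = (1 − f)·s²/n with f = n/N = 5335/40527 = 0.13164063.
Var(ȳ) = (1 − 0.13164063)·988.3/5335 = 0.86835937·0.18524836 = 0.16086215.

0.1609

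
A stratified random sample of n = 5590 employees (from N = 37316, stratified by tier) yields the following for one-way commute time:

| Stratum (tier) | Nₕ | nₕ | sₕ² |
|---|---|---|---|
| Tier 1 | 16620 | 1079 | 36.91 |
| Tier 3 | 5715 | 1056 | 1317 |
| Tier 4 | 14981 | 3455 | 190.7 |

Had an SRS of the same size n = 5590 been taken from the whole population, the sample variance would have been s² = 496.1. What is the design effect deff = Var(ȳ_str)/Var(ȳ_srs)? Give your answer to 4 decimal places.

Var(ȳ_str) = Σ Wₕ²(1−fₕ)sₕ²/nₕ with Wₕ = Nₕ/37316:
  Tier 1: (16620/37316)²·(1−1079/16620)·36.91/1079 = 0.0063451576
  Tier 3: (5715/37316)²·(1−1056/5715)·1317/1056 = 0.023847378
  Tier 4: (14981/37316)²·(1−3455/14981)·190.7/3455 = 0.006844345
  → Var(ȳ_str) = 0.037036881.
Var(ȳ_srs) = (1 − 5590/37316)·496.1/5590 = 0.075453199.
deff = 0.037036881 / 0.075453199 = 0.4909.

0.4909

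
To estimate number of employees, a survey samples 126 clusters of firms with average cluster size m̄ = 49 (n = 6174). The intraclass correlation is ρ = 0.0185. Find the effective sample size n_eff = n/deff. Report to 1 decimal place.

3270.1

deff = 1 + (49 − 1)·0.0185 = 1 + 0.888 = 1.888.
n_eff = 6174 / 1.888 = 3270.1.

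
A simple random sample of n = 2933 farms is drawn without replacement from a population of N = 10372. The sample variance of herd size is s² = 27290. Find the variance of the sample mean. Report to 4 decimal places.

6.6733

Under SRS without replacement, Var(ȳ) = (1 − f)·s²/n with f = n/N = 2933/10372 = 0.28278056.
Var(ȳ) = (1 − 0.28278056)·27290/2933 = 0.71721944·9.3044664 = 6.6733442.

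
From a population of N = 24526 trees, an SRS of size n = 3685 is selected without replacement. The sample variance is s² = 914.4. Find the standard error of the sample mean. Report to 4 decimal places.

0.4592

Under SRS without replacement, Var(ȳ) = (1 − f)·s²/n with f = n/N = 3685/24526 = 0.15024872.
Var(ȳ) = (1 − 0.15024872)·914.4/3685 = 0.84975128·0.24814111 = 0.21085823.
SE(ȳ) = √(0.21085823) = 0.4592.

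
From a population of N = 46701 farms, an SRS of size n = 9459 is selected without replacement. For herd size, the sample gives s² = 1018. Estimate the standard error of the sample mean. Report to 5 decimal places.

0.29296

Under SRS without replacement, Var(ȳ) = (1 − f)·s²/n with f = n/N = 9459/46701 = 0.20254384.
Var(ȳ) = (1 − 0.20254384)·1018/9459 = 0.79745616·0.10762237 = 0.085824122.
SE(ȳ) = √(0.085824122) = 0.29296.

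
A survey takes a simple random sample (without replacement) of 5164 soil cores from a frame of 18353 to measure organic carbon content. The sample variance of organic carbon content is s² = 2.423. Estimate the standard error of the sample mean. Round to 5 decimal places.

0.01836

Under SRS without replacement, Var(ȳ) = (1 − f)·s²/n with f = n/N = 5164/18353 = 0.28137089.
Var(ȳ) = (1 − 0.28137089)·2.423/5164 = 0.71862911·4.6920991 × 10^-4 = 3.371879 × 10^-4.
SE(ȳ) = √(3.371879 × 10^-4) = 0.01836.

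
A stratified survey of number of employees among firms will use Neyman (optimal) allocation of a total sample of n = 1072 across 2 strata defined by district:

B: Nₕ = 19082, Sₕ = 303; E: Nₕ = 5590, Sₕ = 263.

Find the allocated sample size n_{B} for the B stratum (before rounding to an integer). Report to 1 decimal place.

Neyman allocation: nₕ = n·NₕSₕ / Σⱼ NⱼSⱼ.
Σ NⱼSⱼ = 19082·303 + 5590·263 = 7.252016 × 10^6.
n_{B} = 1072·19082·303 / (7.252016 × 10^6) = 854.7.

854.7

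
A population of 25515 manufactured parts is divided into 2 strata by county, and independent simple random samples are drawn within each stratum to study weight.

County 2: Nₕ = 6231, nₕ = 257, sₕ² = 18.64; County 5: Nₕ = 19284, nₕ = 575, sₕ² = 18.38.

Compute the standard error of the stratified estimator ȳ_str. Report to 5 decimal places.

0.14786

Var(ȳ_str) = Σₕ Wₕ²(1 − fₕ)sₕ²/nₕ with Wₕ = Nₕ/N, N = 25515.
County 2: Wₕ = 0.24420929; term = 0.24420929²·(1 − 0.04124539)·18.64/257 = 0.004147101.
County 5: Wₕ = 0.75579071; term = 0.75579071²·(1 − 0.02981747)·18.38/575 = 0.017714717.
Sum = 0.021861818.
SE = √(0.021861818) = 0.14786.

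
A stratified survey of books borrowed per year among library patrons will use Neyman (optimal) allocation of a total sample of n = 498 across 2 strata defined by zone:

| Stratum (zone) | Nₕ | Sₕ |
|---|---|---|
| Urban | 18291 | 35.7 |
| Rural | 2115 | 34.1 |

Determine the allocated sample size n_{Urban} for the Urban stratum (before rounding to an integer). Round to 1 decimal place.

448.5

Neyman allocation: nₕ = n·NₕSₕ / Σⱼ NⱼSⱼ.
Σ NⱼSⱼ = 18291·35.7 + 2115·34.1 = 725110.2.
n_{Urban} = 498·18291·35.7 / 725110.2 = 448.5.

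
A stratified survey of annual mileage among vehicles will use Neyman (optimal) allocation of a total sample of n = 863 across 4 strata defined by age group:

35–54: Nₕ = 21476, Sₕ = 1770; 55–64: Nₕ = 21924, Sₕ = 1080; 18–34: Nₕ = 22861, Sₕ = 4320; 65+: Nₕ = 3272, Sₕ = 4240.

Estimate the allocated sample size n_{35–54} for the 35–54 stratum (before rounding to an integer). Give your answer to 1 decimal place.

188.2

Neyman allocation: nₕ = n·NₕSₕ / Σⱼ NⱼSⱼ.
Σ NⱼSⱼ = 21476·1770 + 21924·1080 + 22861·4320 + 3272·4240 = 1.7432324 × 10^8.
n_{35–54} = 863·21476·1770 / (1.7432324 × 10^8) = 188.2.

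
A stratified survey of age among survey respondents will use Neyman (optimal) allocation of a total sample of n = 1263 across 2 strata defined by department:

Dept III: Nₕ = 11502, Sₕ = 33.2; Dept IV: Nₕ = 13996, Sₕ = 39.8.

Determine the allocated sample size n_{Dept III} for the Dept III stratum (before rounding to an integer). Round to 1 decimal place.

513.7

Neyman allocation: nₕ = n·NₕSₕ / Σⱼ NⱼSⱼ.
Σ NⱼSⱼ = 11502·33.2 + 13996·39.8 = 938907.2.
n_{Dept III} = 1263·11502·33.2 / 938907.2 = 513.7.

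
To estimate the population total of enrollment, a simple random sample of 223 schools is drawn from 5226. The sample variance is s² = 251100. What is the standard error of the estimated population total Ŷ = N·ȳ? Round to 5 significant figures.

Var(Ŷ) = N²·Var(ȳ) = N²·(1 − n/N)·s²/n.
f = 223/5226 = 0.04267126; Var(ȳ) = 0.95732874·251100/223 = 1077.9607.
Var(Ŷ) = 5226² · 1077.9607 = 2.9440267 × 10^10.
SE(Ŷ) = √(2.9440267 × 10^10) = 171580.

171580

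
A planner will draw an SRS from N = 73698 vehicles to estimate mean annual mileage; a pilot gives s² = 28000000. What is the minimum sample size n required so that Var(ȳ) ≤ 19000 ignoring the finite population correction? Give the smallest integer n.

1474

Without fpc, n₀ = s²/D = 28000000/19000 = 1473.6842.
Rounding up, n = 1474.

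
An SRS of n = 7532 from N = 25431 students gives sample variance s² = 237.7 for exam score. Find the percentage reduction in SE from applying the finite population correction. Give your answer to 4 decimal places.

f = n/N = 7532/25431 = 0.29617396.
SE_no-fpc = √(s²/n) = 0.17764764; SE_fpc = √((1−f)s²/n) = 0.14903631.
Ratio = √(1−f) = 0.83894341. Reduction = 100·(1 − 0.83894341) = 16.1057%.

16.1057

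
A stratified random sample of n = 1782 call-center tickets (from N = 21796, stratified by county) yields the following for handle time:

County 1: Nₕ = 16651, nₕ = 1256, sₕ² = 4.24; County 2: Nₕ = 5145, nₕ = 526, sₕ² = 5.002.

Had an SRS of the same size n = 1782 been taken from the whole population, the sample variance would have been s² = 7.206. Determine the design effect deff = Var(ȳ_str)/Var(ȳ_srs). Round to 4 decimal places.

Var(ȳ_str) = Σ Wₕ²(1−fₕ)sₕ²/nₕ with Wₕ = Nₕ/21796:
  County 1: (16651/21796)²·(1−1256/16651)·4.24/1256 = 0.0018215564
  County 2: (5145/21796)²·(1−526/5145)·5.002/526 = 4.7570497 × 10^-4
  → Var(ȳ_str) = 0.0022972614.
Var(ȳ_srs) = (1 − 1782/21796)·7.206/1782 = 0.0037131599.
deff = 0.0022972614 / 0.0037131599 = 0.6187.

0.6187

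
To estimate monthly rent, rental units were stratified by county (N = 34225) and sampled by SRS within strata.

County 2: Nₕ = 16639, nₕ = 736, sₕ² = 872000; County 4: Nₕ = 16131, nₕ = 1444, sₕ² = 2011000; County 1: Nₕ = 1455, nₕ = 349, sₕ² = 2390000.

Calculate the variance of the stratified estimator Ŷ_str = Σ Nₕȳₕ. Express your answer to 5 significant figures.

Var(Ŷ_str) = Σₕ Nₕ²(1 − fₕ)sₕ²/nₕ.
County 2: 16639²·(1 − 736/16639)·872000/736 = 3.1350535 × 10^11.
County 4: 16131²·(1 − 1444/16131)·2011000/1444 = 3.2994326 × 10^11.
County 1: 1455²·(1 − 349/1455)·2390000/349 = 1.1020228 × 10^10.
Sum = 6.5446884 × 10^11.

6.5447 × 10^11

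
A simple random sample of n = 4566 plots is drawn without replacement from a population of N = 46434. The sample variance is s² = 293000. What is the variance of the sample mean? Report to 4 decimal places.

57.8599

Under SRS without replacement, Var(ȳ) = (1 − f)·s²/n with f = n/N = 4566/46434 = 0.09833312.
Var(ȳ) = (1 − 0.09833312)·293000/4566 = 0.90166688·64.169952 = 57.85992.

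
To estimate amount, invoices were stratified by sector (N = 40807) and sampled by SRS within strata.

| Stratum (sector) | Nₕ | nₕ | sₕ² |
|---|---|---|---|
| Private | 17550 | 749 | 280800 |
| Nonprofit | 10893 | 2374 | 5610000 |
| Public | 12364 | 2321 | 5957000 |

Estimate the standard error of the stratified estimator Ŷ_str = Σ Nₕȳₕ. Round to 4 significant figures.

805300

Var(Ŷ_str) = Σₕ Nₕ²(1 − fₕ)sₕ²/nₕ.
Private: 17550²·(1 − 749/17550)·280800/749 = 1.1054206 × 10^11.
Nonprofit: 10893²·(1 − 2374/10893)·5610000/2374 = 2.1928972 × 10^11.
Public: 12364²·(1 − 2321/12364)·5957000/2321 = 3.1869476 × 10^11.
Sum = 6.4852654 × 10^11.
SE = √(6.4852654 × 10^11) = 805300.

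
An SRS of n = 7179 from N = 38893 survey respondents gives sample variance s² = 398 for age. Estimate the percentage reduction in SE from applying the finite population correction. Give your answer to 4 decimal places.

9.6996

f = n/N = 7179/38893 = 0.18458334.
SE_no-fpc = √(s²/n) = 0.23545589; SE_fpc = √((1−f)s²/n) = 0.21261767.
Ratio = √(1−f) = 0.90300424. Reduction = 100·(1 − 0.90300424) = 9.6996%.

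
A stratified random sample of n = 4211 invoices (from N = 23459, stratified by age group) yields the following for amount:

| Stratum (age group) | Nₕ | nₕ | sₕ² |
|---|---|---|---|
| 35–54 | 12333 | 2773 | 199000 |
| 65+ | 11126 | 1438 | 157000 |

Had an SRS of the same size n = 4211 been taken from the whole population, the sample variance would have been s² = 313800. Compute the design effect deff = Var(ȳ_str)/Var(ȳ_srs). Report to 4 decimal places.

Var(ȳ_str) = Σ Wₕ²(1−fₕ)sₕ²/nₕ with Wₕ = Nₕ/23459:
  35–54: (12333/23459)²·(1−2773/12333)·199000/2773 = 15.374848
  65+: (11126/23459)²·(1−1438/11126)·157000/1438 = 21.384296
  → Var(ȳ_str) = 36.759144.
Var(ȳ_srs) = (1 − 4211/23459)·313800/4211 = 61.142587.
deff = 36.759144 / 61.142587 = 0.6012.

0.6012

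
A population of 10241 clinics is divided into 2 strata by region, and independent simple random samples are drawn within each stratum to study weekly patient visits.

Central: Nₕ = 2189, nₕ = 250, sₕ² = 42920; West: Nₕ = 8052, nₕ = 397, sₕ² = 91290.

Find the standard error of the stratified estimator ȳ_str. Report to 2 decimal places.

Var(ȳ_str) = Σₕ Wₕ²(1 − fₕ)sₕ²/nₕ with Wₕ = Nₕ/N, N = 10241.
Central: Wₕ = 0.21374866; term = 0.21374866²·(1 − 0.11420740)·42920/250 = 6.9479797.
West: Wₕ = 0.78625134; term = 0.78625134²·(1 − 0.04930452)·91290/397 = 135.14405.
Sum = 142.09203.
SE = √(142.09203) = 11.92.

11.92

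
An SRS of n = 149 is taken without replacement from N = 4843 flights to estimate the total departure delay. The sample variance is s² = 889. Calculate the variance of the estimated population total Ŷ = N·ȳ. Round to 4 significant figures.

1.356 × 10^8

Var(Ŷ) = N²·Var(ȳ) = N²·(1 − n/N)·s²/n.
f = 149/4843 = 0.03076605; Var(ȳ) = 0.96923395·889/149 = 5.782879.
Var(Ŷ) = 4843² · 5.782879 = 1.356354 × 10^8.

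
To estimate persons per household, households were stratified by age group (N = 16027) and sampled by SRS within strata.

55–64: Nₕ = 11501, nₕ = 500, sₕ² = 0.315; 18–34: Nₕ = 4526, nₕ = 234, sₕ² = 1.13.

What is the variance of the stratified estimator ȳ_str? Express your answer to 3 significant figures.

Var(ȳ_str) = Σₕ Wₕ²(1 − fₕ)sₕ²/nₕ with Wₕ = Nₕ/N, N = 16027.
55–64: Wₕ = 0.71760155; term = 0.71760155²·(1 − 0.04347448)·0.315/500 = 3.1031577 × 10^-4.
18–34: Wₕ = 0.28239845; term = 0.28239845²·(1 − 0.05170128)·1.13/234 = 3.6520135 × 10^-4.
Sum = 6.7551712 × 10^-4.

6.76 × 10^-4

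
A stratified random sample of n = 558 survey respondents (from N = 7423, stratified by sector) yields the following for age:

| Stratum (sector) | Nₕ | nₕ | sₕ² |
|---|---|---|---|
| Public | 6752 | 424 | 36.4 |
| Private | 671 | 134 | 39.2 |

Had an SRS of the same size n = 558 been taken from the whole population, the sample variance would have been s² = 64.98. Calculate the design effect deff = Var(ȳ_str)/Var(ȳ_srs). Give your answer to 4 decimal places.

0.6359

Var(ȳ_str) = Σ Wₕ²(1−fₕ)sₕ²/nₕ with Wₕ = Nₕ/7423:
  Public: (6752/7423)²·(1−424/6752)·36.4/424 = 0.066569533
  Private: (671/7423)²·(1−134/671)·39.2/134 = 0.0019130184
  → Var(ȳ_str) = 0.068482551.
Var(ȳ_srs) = (1 − 558/7423)·64.98/558 = 0.10769774.
deff = 0.068482551 / 0.10769774 = 0.6359.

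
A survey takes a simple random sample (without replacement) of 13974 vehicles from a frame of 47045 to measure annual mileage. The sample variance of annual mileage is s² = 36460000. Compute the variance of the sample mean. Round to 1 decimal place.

1834.1

Under SRS without replacement, Var(ȳ) = (1 − f)·s²/n with f = n/N = 13974/47045 = 0.29703475.
Var(ȳ) = (1 − 0.29703475)·36460000/13974 = 0.70296525·2609.1312 = 1834.1286.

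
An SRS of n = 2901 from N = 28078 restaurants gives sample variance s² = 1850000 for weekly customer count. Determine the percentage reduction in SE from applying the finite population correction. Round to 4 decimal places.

f = n/N = 2901/28078 = 0.10331932.
SE_no-fpc = √(s²/n) = 25.252943; SE_fpc = √((1−f)s²/n) = 23.912826.
Ratio = √(1−f) = 0.94693224. Reduction = 100·(1 − 0.94693224) = 5.3068%.

5.3068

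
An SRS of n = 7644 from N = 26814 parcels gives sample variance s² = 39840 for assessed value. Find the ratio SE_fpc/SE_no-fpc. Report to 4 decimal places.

0.8455

f = n/N = 7644/26814 = 0.28507496.
SE_no-fpc = √(s²/n) = 2.2829654; SE_fpc = √((1−f)s²/n) = 1.9303212.
Ratio = √(1−f) = 0.84553240.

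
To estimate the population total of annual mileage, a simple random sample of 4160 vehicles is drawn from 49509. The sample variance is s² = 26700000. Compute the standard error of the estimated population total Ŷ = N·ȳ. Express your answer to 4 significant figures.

3.796 × 10^6

Var(Ŷ) = N²·Var(ȳ) = N²·(1 − n/N)·s²/n.
f = 4160/49509 = 0.08402513; Var(ȳ) = 0.91597487·26700000/4160 = 5878.9733.
Var(Ŷ) = 49509² · 5878.9733 = 1.4410193 × 10^13.
SE(Ŷ) = √(1.4410193 × 10^13) = 3.796 × 10^6.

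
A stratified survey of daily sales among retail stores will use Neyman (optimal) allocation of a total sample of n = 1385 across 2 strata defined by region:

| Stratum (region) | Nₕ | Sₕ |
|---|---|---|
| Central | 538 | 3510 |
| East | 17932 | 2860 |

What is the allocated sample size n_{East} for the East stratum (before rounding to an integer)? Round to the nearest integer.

Neyman allocation: nₕ = n·NₕSₕ / Σⱼ NⱼSⱼ.
Σ NⱼSⱼ = 538·3510 + 17932·2860 = 5.31739 × 10^7.
n_{East} = 1385·17932·2860 / (5.31739 × 10^7) = 1336.

1336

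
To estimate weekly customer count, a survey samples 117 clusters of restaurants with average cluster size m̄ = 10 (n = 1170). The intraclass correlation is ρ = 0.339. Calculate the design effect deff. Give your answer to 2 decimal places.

deff = 1 + (10 − 1)·0.339 = 1 + 3.051 = 4.051.

4.05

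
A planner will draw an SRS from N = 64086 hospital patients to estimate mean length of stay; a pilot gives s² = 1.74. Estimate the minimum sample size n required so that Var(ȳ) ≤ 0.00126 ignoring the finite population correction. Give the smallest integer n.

Without fpc, n₀ = s²/D = 1.74/0.00126 = 1380.9524.
Rounding up, n = 1381.

1381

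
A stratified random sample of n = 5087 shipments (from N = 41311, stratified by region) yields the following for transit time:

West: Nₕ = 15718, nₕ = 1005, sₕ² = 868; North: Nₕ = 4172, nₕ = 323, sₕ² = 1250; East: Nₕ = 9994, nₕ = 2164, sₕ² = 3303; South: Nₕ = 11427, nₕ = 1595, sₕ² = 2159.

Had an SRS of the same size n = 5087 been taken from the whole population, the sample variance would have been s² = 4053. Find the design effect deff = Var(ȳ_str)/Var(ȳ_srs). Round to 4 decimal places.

Var(ȳ_str) = Σ Wₕ²(1−fₕ)sₕ²/nₕ with Wₕ = Nₕ/41311:
  West: (15718/41311)²·(1−1005/15718)·868/1005 = 0.11703635
  North: (4172/41311)²·(1−323/4172)·1250/323 = 0.036413991
  East: (9994/41311)²·(1−2164/9994)·3303/2164 = 0.069987585
  South: (11427/41311)²·(1−1595/11427)·2159/1595 = 0.089111681
  → Var(ȳ_str) = 0.31254961.
Var(ȳ_srs) = (1 − 5087/41311)·4053/5087 = 0.69862732.
deff = 0.31254961 / 0.69862732 = 0.4474.

0.4474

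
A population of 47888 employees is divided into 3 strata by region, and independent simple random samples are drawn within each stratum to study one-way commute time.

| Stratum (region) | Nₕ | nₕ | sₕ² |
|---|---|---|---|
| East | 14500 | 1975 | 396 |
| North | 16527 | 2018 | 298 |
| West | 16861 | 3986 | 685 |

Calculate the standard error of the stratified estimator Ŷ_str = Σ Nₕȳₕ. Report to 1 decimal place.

10446.6

Var(Ŷ_str) = Σₕ Nₕ²(1 − fₕ)sₕ²/nₕ.
East: 14500²·(1 − 1975/14500)·396/1975 = 3.6414456 × 10^7.
North: 16527²·(1 − 2018/16527)·298/2018 = 3.5410056 × 10^7.
West: 16861²·(1 − 3986/16861)·685/3986 = 3.7306443 × 10^7.
Sum = 1.0913096 × 10^8.
SE = √(1.0913096 × 10^8) = 10446.6.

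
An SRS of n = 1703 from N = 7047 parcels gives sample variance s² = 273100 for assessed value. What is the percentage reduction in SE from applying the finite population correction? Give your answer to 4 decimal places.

f = n/N = 1703/7047 = 0.24166312.
SE_no-fpc = √(s²/n) = 12.663493; SE_fpc = √((1−f)s²/n) = 11.027692.
Ratio = √(1−f) = 0.87082540. Reduction = 100·(1 − 0.87082540) = 12.9175%.

12.9175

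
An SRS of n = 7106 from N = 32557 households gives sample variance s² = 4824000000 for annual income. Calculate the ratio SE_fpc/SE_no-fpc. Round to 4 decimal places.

f = n/N = 7106/32557 = 0.21826335.
SE_no-fpc = √(s²/n) = 823.93139; SE_fpc = √((1−f)s²/n) = 728.48612.
Ratio = √(1−f) = 0.88415872.

0.8842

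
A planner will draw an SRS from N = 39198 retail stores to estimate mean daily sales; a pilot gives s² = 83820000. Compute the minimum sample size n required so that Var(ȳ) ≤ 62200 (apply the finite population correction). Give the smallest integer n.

1303

Without fpc, n₀ = s²/D = 83820000/62200 = 1347.5884.
With fpc, (1 − n/N)·s²/n ≤ D requires n ≥ n₀/(1 + n₀/N) = 1347.5884/(1 + 1347.5884/39198) = 1302.7994.
Rounding up, n = 1303.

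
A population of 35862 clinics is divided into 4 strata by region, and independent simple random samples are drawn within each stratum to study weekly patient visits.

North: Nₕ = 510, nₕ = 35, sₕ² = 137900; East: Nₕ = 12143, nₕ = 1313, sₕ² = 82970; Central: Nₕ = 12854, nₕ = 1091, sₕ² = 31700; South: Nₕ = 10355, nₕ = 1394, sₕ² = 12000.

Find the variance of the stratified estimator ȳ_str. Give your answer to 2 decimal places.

11.24

Var(ȳ_str) = Σₕ Wₕ²(1 − fₕ)sₕ²/nₕ with Wₕ = Nₕ/N, N = 35862.
North: Wₕ = 0.01422118; term = 0.01422118²·(1 − 0.06862745)·137900/35 = 0.74214881.
East: Wₕ = 0.33860354; term = 0.33860354²·(1 − 0.10812814)·82970/1313 = 6.4616258.
Central: Wₕ = 0.35842954; term = 0.35842954²·(1 − 0.08487630)·31700/1091 = 3.4160317.
South: Wₕ = 0.28874575; term = 0.28874575²·(1 − 0.13462096)·12000/1394 = 0.62109215.
Sum = 11.240898.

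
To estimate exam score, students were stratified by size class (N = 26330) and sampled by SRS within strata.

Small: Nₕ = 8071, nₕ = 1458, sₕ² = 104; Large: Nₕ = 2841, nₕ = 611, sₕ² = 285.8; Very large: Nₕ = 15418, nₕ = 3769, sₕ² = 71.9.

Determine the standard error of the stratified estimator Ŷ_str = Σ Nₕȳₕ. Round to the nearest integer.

3193

Var(Ŷ_str) = Σₕ Nₕ²(1 − fₕ)sₕ²/nₕ.
Small: 8071²·(1 − 1458/8071)·104/1458 = 3.8071649 × 10^6.
Large: 2841²·(1 − 611/2841)·285.8/611 = 2.9634466 × 10^6.
Very large: 15418²·(1 − 3769/15418)·71.9/3769 = 3.4262531 × 10^6.
Sum = 1.0196865 × 10^7.
SE = √(1.0196865 × 10^7) = 3193.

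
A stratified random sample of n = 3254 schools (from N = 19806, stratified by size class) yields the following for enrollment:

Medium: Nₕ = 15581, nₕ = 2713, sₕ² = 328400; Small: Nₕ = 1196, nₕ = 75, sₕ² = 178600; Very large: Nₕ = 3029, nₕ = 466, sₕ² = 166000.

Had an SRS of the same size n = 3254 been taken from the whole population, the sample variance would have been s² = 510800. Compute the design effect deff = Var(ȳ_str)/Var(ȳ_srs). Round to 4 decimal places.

Var(ȳ_str) = Σ Wₕ²(1−fₕ)sₕ²/nₕ with Wₕ = Nₕ/19806:
  Medium: (15581/19806)²·(1−2713/15581)·328400/2713 = 61.868015
  Small: (1196/19806)²·(1−75/1196)·178600/75 = 8.1388573
  Very large: (3029/19806)²·(1−466/3029)·166000/466 = 7.0497952
  → Var(ȳ_str) = 77.056668.
Var(ȳ_srs) = (1 − 3254/19806)·510800/3254 = 131.18586.
deff = 77.056668 / 131.18586 = 0.5874.

0.5874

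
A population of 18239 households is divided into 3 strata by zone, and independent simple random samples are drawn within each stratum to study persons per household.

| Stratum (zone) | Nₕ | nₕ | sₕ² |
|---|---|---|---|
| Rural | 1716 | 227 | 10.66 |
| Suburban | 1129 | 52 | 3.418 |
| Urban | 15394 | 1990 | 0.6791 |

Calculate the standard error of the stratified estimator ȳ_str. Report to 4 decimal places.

Var(ȳ_str) = Σₕ Wₕ²(1 − fₕ)sₕ²/nₕ with Wₕ = Nₕ/N, N = 18239.
Rural: Wₕ = 0.09408411; term = 0.09408411²·(1 − 0.13228438)·10.66/227 = 3.6069596 × 10^-4.
Suburban: Wₕ = 0.06190032; term = 0.06190032²·(1 − 0.04605846)·3.418/52 = 2.4025715 × 10^-4.
Urban: Wₕ = 0.84401557; term = 0.84401557²·(1 − 0.12927114)·0.6791/1990 = 2.1167253 × 10^-4.
Sum = 8.1262564 × 10^-4.
SE = √(8.1262564 × 10^-4) = 0.0285.

0.0285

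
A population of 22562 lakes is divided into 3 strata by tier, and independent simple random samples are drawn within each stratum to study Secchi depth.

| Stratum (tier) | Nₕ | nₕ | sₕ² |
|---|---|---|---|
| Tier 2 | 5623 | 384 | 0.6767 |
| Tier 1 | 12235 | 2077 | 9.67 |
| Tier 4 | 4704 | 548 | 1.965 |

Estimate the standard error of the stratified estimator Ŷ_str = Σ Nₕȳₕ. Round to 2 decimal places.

Var(Ŷ_str) = Σₕ Nₕ²(1 − fₕ)sₕ²/nₕ.
Tier 2: 5623²·(1 − 384/5623)·0.6767/384 = 51913.634.
Tier 1: 12235²·(1 − 2077/12235)·9.67/2077 = 578631.62.
Tier 4: 4704²·(1 − 548/4704)·1.965/548 = 70101.102.
Sum = 700646.36.
SE = √(700646.36) = 837.05.

837.05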